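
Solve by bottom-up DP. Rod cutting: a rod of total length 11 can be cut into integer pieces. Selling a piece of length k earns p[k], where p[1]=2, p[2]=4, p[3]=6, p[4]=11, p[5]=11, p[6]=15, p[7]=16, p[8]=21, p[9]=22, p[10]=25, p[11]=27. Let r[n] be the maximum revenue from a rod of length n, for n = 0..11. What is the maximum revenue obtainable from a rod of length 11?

   n    0    1    2    3    4    5    6    7    8    9   10   11
r[n]    0    2    4    6   11   13   15   17   22   24   26   28

28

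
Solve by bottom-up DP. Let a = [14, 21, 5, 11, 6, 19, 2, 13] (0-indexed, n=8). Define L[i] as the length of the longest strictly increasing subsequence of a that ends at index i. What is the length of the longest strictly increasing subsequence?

3

   i    0    1    2    3    4    5    6    7
a[i]   14   21    5   11    6   19    2   13
L[i]    1    2    1    2    2    3    1    3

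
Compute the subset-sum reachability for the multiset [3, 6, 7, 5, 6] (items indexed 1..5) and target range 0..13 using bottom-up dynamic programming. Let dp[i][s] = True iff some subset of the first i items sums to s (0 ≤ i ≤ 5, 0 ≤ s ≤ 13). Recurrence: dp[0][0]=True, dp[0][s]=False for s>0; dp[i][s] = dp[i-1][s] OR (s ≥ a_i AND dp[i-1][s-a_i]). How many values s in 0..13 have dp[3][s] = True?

7

i\s   0   1   2   3   4   5   6   7   8   9  10  11  12  13
  0   T   F   F   F   F   F   F   F   F   F   F   F   F   F
  1   T   F   F   T   F   F   F   F   F   F   F   F   F   F
  2   T   F   F   T   F   F   T   F   F   T   F   F   F   F
  3   T   F   F   T   F   F   T   T   F   T   T   F   F   T
  4   T   F   F   T   F   T   T   T   T   T   T   T   T   T
  5   T   F   F   T   F   T   T   T   T   T   T   T   T   T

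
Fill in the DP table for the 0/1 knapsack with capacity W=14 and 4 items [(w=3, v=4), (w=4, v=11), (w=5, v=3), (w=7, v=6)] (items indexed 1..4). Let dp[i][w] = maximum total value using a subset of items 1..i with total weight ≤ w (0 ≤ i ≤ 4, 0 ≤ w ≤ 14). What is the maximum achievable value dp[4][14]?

i\w   0   1   2   3   4   5   6   7   8   9  10  11  12  13  14
  0   0   0   0   0   0   0   0   0   0   0   0   0   0   0   0
  1   0   0   0   4   4   4   4   4   4   4   4   4   4   4   4
  2   0   0   0   4  11  11  11  15  15  15  15  15  15  15  15
  3   0   0   0   4  11  11  11  15  15  15  15  15  18  18  18
  4   0   0   0   4  11  11  11  15  15  15  15  17  18  18  21

21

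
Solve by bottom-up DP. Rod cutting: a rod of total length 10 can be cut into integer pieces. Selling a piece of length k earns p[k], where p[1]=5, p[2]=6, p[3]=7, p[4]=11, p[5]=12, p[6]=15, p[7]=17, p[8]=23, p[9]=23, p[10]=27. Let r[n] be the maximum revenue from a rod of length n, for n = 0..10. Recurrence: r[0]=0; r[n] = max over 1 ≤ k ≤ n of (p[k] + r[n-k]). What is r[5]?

   n    0    1    2    3    4    5    6    7    8    9   10
r[n]    0    5   10   15   20   25   30   35   40   45   50

25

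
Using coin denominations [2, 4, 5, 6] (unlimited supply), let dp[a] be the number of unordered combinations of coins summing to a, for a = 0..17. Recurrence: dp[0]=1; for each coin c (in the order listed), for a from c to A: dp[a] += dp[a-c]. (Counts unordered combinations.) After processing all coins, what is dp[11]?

3

after  coin     0     1     2     3     4     5     6     7     8     9    10    11    12    13    14    15    16    17
          2     1     0     1     0     1     0     1     0     1     0     1     0     1     0     1     0     1     0
          4     1     0     1     0     2     0     2     0     3     0     3     0     4     0     4     0     5     0
          5     1     0     1     0     2     1     2     1     3     2     4     2     5     3     6     4     7     5
          6     1     0     1     0     2     1     3     1     4     2     6     3     8     4    10     6    13     8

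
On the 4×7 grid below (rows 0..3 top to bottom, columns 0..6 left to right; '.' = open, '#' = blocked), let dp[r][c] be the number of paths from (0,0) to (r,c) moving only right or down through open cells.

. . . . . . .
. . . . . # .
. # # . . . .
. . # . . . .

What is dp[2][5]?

r\c   0   1   2   3   4   5   6
  0   1   1   1   1   1   1   1
  1   1   2   3   4   5   0   1
  2   1   0   0   4   9   9  10
  3   1   1   0   4  13  22  32

9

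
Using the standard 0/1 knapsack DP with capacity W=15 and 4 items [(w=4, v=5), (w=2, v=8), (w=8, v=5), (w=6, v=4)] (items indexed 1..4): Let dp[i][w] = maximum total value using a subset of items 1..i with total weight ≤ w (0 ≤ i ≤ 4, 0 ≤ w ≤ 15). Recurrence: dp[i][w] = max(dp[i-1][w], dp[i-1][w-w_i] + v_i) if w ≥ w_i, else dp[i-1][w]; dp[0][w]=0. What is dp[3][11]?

13

i\w   0   1   2   3   4   5   6   7   8   9  10  11  12  13  14  15
  0   0   0   0   0   0   0   0   0   0   0   0   0   0   0   0   0
  1   0   0   0   0   5   5   5   5   5   5   5   5   5   5   5   5
  2   0   0   8   8   8   8  13  13  13  13  13  13  13  13  13  13
  3   0   0   8   8   8   8  13  13  13  13  13  13  13  13  18  18
  4   0   0   8   8   8   8  13  13  13  13  13  13  17  17  18  18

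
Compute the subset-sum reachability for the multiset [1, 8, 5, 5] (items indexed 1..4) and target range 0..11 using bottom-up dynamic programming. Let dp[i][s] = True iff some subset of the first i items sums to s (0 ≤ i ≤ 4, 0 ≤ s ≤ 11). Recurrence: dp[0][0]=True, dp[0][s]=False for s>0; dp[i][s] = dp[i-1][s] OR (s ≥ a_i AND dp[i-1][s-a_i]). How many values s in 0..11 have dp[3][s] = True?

i\s   0   1   2   3   4   5   6   7   8   9  10  11
  0   T   F   F   F   F   F   F   F   F   F   F   F
  1   T   T   F   F   F   F   F   F   F   F   F   F
  2   T   T   F   F   F   F   F   F   T   T   F   F
  3   T   T   F   F   F   T   T   F   T   T   F   F
  4   T   T   F   F   F   T   T   F   T   T   T   T

6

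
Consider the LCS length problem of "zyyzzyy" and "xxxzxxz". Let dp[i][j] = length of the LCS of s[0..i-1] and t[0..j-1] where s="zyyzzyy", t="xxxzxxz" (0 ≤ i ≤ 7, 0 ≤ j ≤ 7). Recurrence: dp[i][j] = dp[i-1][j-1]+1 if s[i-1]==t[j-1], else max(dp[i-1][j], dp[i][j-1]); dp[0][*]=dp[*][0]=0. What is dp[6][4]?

1

   ''  x  x  x  z  x  x  z
''  0  0  0  0  0  0  0  0
 z  0  0  0  0  1  1  1  1
 y  0  0  0  0  1  1  1  1
 y  0  0  0  0  1  1  1  1
 z  0  0  0  0  1  1  1  2
 z  0  0  0  0  1  1  1  2
 y  0  0  0  0  1  1  1  2
 y  0  0  0  0  1  1  1  2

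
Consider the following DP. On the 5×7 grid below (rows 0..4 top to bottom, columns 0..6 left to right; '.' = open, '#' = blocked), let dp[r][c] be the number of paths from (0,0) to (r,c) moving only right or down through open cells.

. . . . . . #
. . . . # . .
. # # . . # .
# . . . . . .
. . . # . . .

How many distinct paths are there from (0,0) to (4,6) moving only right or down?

r\c   0   1   2   3   4   5   6
  0   1   1   1   1   1   1   0
  1   1   2   3   4   0   1   1
  2   1   0   0   4   4   0   1
  3   0   0   0   4   8   8   9
  4   0   0   0   0   8  16  25

25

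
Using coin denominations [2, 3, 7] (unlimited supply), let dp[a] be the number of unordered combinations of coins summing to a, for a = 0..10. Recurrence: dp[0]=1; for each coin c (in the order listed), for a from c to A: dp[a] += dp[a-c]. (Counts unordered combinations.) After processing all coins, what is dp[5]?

1

after  coin     0     1     2     3     4     5     6     7     8     9    10
          2     1     0     1     0     1     0     1     0     1     0     1
          3     1     0     1     1     1     1     2     1     2     2     2
          7     1     0     1     1     1     1     2     2     2     3     3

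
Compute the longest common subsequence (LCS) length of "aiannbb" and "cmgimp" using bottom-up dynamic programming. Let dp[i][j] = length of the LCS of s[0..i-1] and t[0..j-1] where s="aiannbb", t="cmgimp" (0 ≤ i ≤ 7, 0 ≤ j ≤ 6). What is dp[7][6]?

   ''  c  m  g  i  m  p
''  0  0  0  0  0  0  0
 a  0  0  0  0  0  0  0
 i  0  0  0  0  1  1  1
 a  0  0  0  0  1  1  1
 n  0  0  0  0  1  1  1
 n  0  0  0  0  1  1  1
 b  0  0  0  0  1  1  1
 b  0  0  0  0  1  1  1

1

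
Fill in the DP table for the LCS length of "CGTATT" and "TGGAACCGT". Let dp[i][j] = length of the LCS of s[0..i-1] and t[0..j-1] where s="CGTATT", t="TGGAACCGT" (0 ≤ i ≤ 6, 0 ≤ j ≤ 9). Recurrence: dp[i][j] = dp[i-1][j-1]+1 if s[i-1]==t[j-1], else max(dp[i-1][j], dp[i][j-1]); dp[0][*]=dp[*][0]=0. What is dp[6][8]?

   ''  T  G  G  A  A  C  C  G  T
''  0  0  0  0  0  0  0  0  0  0
 C  0  0  0  0  0  0  1  1  1  1
 G  0  0  1  1  1  1  1  1  2  2
 T  0  1  1  1  1  1  1  1  2  3
 A  0  1  1  1  2  2  2  2  2  3
 T  0  1  1  1  2  2  2  2  2  3
 T  0  1  1  1  2  2  2  2  2  3

2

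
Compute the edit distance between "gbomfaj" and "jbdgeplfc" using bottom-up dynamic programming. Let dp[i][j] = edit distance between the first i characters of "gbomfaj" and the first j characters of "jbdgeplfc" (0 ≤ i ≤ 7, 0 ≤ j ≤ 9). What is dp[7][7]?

   ''  j  b  d  g  e  p  l  f  c
''  0  1  2  3  4  5  6  7  8  9
 g  1  1  2  3  3  4  5  6  7  8
 b  2  2  1  2  3  4  5  6  7  8
 o  3  3  2  2  3  4  5  6  7  8
 m  4  4  3  3  3  4  5  6  7  8
 f  5  5  4  4  4  4  5  6  6  7
 a  6  6  5  5  5  5  5  6  7  7
 j  7  6  6  6  6  6  6  6  7  8

6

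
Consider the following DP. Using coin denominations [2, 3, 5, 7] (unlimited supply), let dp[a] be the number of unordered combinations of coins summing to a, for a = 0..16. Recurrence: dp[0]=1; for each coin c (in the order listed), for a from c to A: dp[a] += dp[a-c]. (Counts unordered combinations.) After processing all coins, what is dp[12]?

7

after  coin     0     1     2     3     4     5     6     7     8     9    10    11    12    13    14    15    16
          2     1     0     1     0     1     0     1     0     1     0     1     0     1     0     1     0     1
          3     1     0     1     1     1     1     2     1     2     2     2     2     3     2     3     3     3
          5     1     0     1     1     1     2     2     2     3     3     4     4     5     5     6     7     7
          7     1     0     1     1     1     2     2     3     3     4     5     5     7     7     9    10    11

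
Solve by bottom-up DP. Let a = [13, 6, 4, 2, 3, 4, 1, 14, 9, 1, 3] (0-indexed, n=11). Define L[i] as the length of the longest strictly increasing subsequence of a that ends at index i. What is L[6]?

   i    0    1    2    3    4    5    6    7    8    9   10
a[i]   13    6    4    2    3    4    1   14    9    1    3
L[i]    1    1    1    1    2    3    1    4    4    1    2

1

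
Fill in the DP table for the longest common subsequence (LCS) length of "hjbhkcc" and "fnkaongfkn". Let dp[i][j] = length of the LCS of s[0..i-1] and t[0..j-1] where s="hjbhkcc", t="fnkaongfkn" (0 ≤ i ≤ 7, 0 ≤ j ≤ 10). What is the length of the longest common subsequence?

1

   ''  f  n  k  a  o  n  g  f  k  n
''  0  0  0  0  0  0  0  0  0  0  0
 h  0  0  0  0  0  0  0  0  0  0  0
 j  0  0  0  0  0  0  0  0  0  0  0
 b  0  0  0  0  0  0  0  0  0  0  0
 h  0  0  0  0  0  0  0  0  0  0  0
 k  0  0  0  1  1  1  1  1  1  1  1
 c  0  0  0  1  1  1  1  1  1  1  1
 c  0  0  0  1  1  1  1  1  1  1  1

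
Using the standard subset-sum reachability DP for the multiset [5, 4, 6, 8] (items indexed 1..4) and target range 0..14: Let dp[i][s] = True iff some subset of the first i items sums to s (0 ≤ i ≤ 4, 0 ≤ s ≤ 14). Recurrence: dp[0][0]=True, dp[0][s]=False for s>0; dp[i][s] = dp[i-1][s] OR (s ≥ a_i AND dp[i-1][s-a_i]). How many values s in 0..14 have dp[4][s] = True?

i\s   0   1   2   3   4   5   6   7   8   9  10  11  12  13  14
  0   T   F   F   F   F   F   F   F   F   F   F   F   F   F   F
  1   T   F   F   F   F   T   F   F   F   F   F   F   F   F   F
  2   T   F   F   F   T   T   F   F   F   T   F   F   F   F   F
  3   T   F   F   F   T   T   T   F   F   T   T   T   F   F   F
  4   T   F   F   F   T   T   T   F   T   T   T   T   T   T   T

11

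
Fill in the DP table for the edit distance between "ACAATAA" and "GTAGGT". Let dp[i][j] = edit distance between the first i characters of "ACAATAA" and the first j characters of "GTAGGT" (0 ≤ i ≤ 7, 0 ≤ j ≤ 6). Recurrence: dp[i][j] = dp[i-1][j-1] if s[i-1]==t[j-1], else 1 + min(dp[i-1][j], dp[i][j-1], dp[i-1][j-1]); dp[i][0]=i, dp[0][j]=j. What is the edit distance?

6

   ''  G  T  A  G  G  T
''  0  1  2  3  4  5  6
 A  1  1  2  2  3  4  5
 C  2  2  2  3  3  4  5
 A  3  3  3  2  3  4  5
 A  4  4  4  3  3  4  5
 T  5  5  4  4  4  4  4
 A  6  6  5  4  5  5  5
 A  7  7  6  5  5  6  6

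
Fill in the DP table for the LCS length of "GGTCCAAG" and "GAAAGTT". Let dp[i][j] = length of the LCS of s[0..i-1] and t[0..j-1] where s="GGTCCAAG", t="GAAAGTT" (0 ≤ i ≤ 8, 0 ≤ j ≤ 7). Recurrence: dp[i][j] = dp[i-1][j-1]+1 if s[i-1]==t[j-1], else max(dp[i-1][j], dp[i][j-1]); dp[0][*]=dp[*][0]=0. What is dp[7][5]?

   ''  G  A  A  A  G  T  T
''  0  0  0  0  0  0  0  0
 G  0  1  1  1  1  1  1  1
 G  0  1  1  1  1  2  2  2
 T  0  1  1  1  1  2  3  3
 C  0  1  1  1  1  2  3  3
 C  0  1  1  1  1  2  3  3
 A  0  1  2  2  2  2  3  3
 A  0  1  2  3  3  3  3  3
 G  0  1  2  3  3  4  4  4

3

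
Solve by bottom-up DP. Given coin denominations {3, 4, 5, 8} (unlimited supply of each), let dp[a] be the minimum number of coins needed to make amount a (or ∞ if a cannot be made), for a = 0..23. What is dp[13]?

2

 a  0  1  2  3  4  5  6  7  8  9 10 11 12 13 14 15 16 17 18 19 20 21 22 23
dp  0  -  -  1  1  1  2  2  1  2  2  2  2  2  3  3  2  3  3  3  3  3  4  4
(- denotes ∞ / unreachable)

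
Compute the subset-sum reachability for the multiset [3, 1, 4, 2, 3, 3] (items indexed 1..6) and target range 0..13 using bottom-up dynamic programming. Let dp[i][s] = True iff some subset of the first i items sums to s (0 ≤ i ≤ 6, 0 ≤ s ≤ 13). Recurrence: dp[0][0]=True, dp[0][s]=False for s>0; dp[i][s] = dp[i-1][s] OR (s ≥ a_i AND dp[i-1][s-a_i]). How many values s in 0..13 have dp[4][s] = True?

11

i\s   0   1   2   3   4   5   6   7   8   9  10  11  12  13
  0   T   F   F   F   F   F   F   F   F   F   F   F   F   F
  1   T   F   F   T   F   F   F   F   F   F   F   F   F   F
  2   T   T   F   T   T   F   F   F   F   F   F   F   F   F
  3   T   T   F   T   T   T   F   T   T   F   F   F   F   F
  4   T   T   T   T   T   T   T   T   T   T   T   F   F   F
  5   T   T   T   T   T   T   T   T   T   T   T   T   T   T
  6   T   T   T   T   T   T   T   T   T   T   T   T   T   T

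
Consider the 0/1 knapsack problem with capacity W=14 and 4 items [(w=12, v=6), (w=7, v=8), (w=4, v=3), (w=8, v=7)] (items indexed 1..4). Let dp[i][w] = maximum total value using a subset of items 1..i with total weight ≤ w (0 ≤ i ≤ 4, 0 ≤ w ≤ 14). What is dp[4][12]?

11

i\w   0   1   2   3   4   5   6   7   8   9  10  11  12  13  14
  0   0   0   0   0   0   0   0   0   0   0   0   0   0   0   0
  1   0   0   0   0   0   0   0   0   0   0   0   0   6   6   6
  2   0   0   0   0   0   0   0   8   8   8   8   8   8   8   8
  3   0   0   0   0   3   3   3   8   8   8   8  11  11  11  11
  4   0   0   0   0   3   3   3   8   8   8   8  11  11  11  11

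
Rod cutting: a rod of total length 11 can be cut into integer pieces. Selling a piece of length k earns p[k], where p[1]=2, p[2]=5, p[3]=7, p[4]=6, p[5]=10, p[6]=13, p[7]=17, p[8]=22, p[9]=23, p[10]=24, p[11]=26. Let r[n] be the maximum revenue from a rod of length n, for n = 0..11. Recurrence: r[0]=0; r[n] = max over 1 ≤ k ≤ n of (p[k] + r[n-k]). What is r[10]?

27

   n    0    1    2    3    4    5    6    7    8    9   10   11
r[n]    0    2    5    7   10   12   15   17   22   24   27   29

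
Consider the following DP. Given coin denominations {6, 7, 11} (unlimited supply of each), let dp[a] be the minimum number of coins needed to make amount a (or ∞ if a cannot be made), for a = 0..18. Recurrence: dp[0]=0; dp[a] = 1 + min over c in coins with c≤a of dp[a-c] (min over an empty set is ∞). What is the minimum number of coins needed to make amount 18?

2

 a  0  1  2  3  4  5  6  7  8  9 10 11 12 13 14 15 16 17 18
dp  0  -  -  -  -  -  1  1  -  -  -  1  2  2  2  -  -  2  2
(- denotes ∞ / unreachable)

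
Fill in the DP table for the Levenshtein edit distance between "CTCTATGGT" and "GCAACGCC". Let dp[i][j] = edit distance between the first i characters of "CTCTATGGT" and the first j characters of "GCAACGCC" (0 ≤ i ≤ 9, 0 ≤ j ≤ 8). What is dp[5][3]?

3

   ''  G  C  A  A  C  G  C  C
''  0  1  2  3  4  5  6  7  8
 C  1  1  1  2  3  4  5  6  7
 T  2  2  2  2  3  4  5  6  7
 C  3  3  2  3  3  3  4  5  6
 T  4  4  3  3  4  4  4  5  6
 A  5  5  4  3  3  4  5  5  6
 T  6  6  5  4  4  4  5  6  6
 G  7  6  6  5  5  5  4  5  6
 G  8  7  7  6  6  6  5  5  6
 T  9  8  8  7  7  7  6  6  6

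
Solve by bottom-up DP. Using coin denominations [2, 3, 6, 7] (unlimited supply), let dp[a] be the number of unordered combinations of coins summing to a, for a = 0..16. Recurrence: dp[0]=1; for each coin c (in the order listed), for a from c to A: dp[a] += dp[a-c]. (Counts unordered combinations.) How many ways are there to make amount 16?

10

after  coin     0     1     2     3     4     5     6     7     8     9    10    11    12    13    14    15    16
          2     1     0     1     0     1     0     1     0     1     0     1     0     1     0     1     0     1
          3     1     0     1     1     1     1     2     1     2     2     2     2     3     2     3     3     3
          6     1     0     1     1     1     1     3     1     3     3     3     3     6     3     6     6     6
          7     1     0     1     1     1     1     3     2     3     4     4     4     7     6     8     9    10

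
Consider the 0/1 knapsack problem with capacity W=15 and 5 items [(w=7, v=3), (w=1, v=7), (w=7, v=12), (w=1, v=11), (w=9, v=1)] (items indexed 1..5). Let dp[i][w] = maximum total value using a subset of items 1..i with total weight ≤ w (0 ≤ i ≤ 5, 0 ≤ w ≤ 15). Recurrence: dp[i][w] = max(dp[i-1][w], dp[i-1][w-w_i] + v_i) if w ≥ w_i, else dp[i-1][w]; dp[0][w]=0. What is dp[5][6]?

18

i\w   0   1   2   3   4   5   6   7   8   9  10  11  12  13  14  15
  0   0   0   0   0   0   0   0   0   0   0   0   0   0   0   0   0
  1   0   0   0   0   0   0   0   3   3   3   3   3   3   3   3   3
  2   0   7   7   7   7   7   7   7  10  10  10  10  10  10  10  10
  3   0   7   7   7   7   7   7  12  19  19  19  19  19  19  19  22
  4   0  11  18  18  18  18  18  18  23  30  30  30  30  30  30  30
  5   0  11  18  18  18  18  18  18  23  30  30  30  30  30  30  30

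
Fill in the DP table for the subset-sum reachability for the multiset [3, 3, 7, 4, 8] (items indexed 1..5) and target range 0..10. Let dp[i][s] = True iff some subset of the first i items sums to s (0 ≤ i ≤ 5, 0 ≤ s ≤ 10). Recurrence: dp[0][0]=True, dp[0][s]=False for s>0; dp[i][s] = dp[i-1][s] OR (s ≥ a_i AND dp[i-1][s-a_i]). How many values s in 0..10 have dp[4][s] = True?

i\s   0   1   2   3   4   5   6   7   8   9  10
  0   T   F   F   F   F   F   F   F   F   F   F
  1   T   F   F   T   F   F   F   F   F   F   F
  2   T   F   F   T   F   F   T   F   F   F   F
  3   T   F   F   T   F   F   T   T   F   F   T
  4   T   F   F   T   T   F   T   T   F   F   T
  5   T   F   F   T   T   F   T   T   T   F   T

6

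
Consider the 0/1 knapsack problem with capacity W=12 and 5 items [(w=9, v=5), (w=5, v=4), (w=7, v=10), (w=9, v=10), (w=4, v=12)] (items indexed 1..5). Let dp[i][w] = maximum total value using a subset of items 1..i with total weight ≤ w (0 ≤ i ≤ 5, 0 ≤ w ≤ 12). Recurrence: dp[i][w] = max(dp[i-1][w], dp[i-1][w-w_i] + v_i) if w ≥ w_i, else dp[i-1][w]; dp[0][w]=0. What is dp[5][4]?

i\w   0   1   2   3   4   5   6   7   8   9  10  11  12
  0   0   0   0   0   0   0   0   0   0   0   0   0   0
  1   0   0   0   0   0   0   0   0   0   5   5   5   5
  2   0   0   0   0   0   4   4   4   4   5   5   5   5
  3   0   0   0   0   0   4   4  10  10  10  10  10  14
  4   0   0   0   0   0   4   4  10  10  10  10  10  14
  5   0   0   0   0  12  12  12  12  12  16  16  22  22

12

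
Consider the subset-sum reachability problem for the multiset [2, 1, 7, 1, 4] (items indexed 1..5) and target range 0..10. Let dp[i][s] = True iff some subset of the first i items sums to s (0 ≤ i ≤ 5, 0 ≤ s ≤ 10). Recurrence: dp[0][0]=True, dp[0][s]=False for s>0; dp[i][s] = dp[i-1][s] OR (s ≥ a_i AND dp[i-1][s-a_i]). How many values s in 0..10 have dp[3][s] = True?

i\s   0   1   2   3   4   5   6   7   8   9  10
  0   T   F   F   F   F   F   F   F   F   F   F
  1   T   F   T   F   F   F   F   F   F   F   F
  2   T   T   T   T   F   F   F   F   F   F   F
  3   T   T   T   T   F   F   F   T   T   T   T
  4   T   T   T   T   T   F   F   T   T   T   T
  5   T   T   T   T   T   T   T   T   T   T   T

8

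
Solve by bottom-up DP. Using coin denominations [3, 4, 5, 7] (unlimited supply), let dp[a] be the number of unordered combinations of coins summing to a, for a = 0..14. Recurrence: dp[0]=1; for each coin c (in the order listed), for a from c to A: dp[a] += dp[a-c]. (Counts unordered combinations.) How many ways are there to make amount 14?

5

after  coin     0     1     2     3     4     5     6     7     8     9    10    11    12    13    14
          3     1     0     0     1     0     0     1     0     0     1     0     0     1     0     0
          4     1     0     0     1     1     0     1     1     1     1     1     1     2     1     1
          5     1     0     0     1     1     1     1     1     2     2     2     2     3     3     3
          7     1     0     0     1     1     1     1     2     2     2     3     3     4     4     5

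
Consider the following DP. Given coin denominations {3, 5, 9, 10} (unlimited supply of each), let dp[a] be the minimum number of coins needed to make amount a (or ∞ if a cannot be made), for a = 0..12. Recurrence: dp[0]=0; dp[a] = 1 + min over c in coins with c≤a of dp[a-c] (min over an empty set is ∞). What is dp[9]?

 a  0  1  2  3  4  5  6  7  8  9 10 11 12
dp  0  -  -  1  -  1  2  -  2  1  1  3  2
(- denotes ∞ / unreachable)

1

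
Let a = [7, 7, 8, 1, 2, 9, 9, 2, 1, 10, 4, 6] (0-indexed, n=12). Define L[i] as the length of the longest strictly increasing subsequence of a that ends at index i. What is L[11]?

   i    0    1    2    3    4    5    6    7    8    9   10   11
a[i]    7    7    8    1    2    9    9    2    1   10    4    6
L[i]    1    1    2    1    2    3    3    2    1    4    3    4

4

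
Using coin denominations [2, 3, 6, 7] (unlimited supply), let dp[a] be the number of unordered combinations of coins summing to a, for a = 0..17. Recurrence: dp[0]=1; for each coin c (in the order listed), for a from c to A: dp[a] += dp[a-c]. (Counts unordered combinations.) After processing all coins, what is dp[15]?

after  coin     0     1     2     3     4     5     6     7     8     9    10    11    12    13    14    15    16    17
          2     1     0     1     0     1     0     1     0     1     0     1     0     1     0     1     0     1     0
          3     1     0     1     1     1     1     2     1     2     2     2     2     3     2     3     3     3     3
          6     1     0     1     1     1     1     3     1     3     3     3     3     6     3     6     6     6     6
          7     1     0     1     1     1     1     3     2     3     4     4     4     7     6     8     9    10    10

9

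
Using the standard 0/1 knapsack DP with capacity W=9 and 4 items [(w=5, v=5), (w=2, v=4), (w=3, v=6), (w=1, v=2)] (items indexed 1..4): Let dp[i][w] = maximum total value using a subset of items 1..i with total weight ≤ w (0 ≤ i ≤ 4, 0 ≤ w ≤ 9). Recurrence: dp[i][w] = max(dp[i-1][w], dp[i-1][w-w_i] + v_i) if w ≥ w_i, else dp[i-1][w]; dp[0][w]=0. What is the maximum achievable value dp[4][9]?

i\w   0   1   2   3   4   5   6   7   8   9
  0   0   0   0   0   0   0   0   0   0   0
  1   0   0   0   0   0   5   5   5   5   5
  2   0   0   4   4   4   5   5   9   9   9
  3   0   0   4   6   6  10  10  10  11  11
  4   0   2   4   6   8  10  12  12  12  13

13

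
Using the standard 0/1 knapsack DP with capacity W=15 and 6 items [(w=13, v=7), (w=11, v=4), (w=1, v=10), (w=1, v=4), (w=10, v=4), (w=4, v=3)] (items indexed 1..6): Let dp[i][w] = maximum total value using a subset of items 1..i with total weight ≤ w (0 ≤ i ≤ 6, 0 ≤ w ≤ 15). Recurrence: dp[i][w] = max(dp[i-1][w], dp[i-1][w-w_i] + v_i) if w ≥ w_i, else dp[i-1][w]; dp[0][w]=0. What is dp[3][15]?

i\w   0   1   2   3   4   5   6   7   8   9  10  11  12  13  14  15
  0   0   0   0   0   0   0   0   0   0   0   0   0   0   0   0   0
  1   0   0   0   0   0   0   0   0   0   0   0   0   0   7   7   7
  2   0   0   0   0   0   0   0   0   0   0   0   4   4   7   7   7
  3   0  10  10  10  10  10  10  10  10  10  10  10  14  14  17  17
  4   0  10  14  14  14  14  14  14  14  14  14  14  14  18  18  21
  5   0  10  14  14  14  14  14  14  14  14  14  14  18  18  18  21
  6   0  10  14  14  14  14  17  17  17  17  17  17  18  18  18  21

17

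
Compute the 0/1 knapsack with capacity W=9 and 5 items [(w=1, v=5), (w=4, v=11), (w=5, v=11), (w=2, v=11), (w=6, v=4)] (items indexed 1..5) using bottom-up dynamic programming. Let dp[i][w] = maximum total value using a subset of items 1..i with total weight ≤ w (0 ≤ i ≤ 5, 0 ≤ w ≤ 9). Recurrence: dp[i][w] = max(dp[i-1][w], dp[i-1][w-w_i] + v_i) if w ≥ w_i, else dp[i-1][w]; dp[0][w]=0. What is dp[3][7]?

i\w   0   1   2   3   4   5   6   7   8   9
  0   0   0   0   0   0   0   0   0   0   0
  1   0   5   5   5   5   5   5   5   5   5
  2   0   5   5   5  11  16  16  16  16  16
  3   0   5   5   5  11  16  16  16  16  22
  4   0   5  11  16  16  16  22  27  27  27
  5   0   5  11  16  16  16  22  27  27  27

16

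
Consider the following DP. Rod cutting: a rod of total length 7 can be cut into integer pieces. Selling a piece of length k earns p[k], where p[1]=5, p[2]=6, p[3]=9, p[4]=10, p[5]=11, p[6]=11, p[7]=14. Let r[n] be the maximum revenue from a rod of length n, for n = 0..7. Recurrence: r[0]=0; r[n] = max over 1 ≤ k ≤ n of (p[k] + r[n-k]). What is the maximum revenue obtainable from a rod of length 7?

   n    0    1    2    3    4    5    6    7
r[n]    0    5   10   15   20   25   30   35

35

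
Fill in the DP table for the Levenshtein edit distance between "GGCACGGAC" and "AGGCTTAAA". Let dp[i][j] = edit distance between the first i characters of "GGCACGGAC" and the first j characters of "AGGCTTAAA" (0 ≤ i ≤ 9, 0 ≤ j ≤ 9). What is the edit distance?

   ''  A  G  G  C  T  T  A  A  A
''  0  1  2  3  4  5  6  7  8  9
 G  1  1  1  2  3  4  5  6  7  8
 G  2  2  1  1  2  3  4  5  6  7
 C  3  3  2  2  1  2  3  4  5  6
 A  4  3  3  3  2  2  3  3  4  5
 C  5  4  4  4  3  3  3  4  4  5
 G  6  5  4  4  4  4  4  4  5  5
 G  7  6  5  4  5  5  5  5  5  6
 A  8  7  6  5  5  6  6  5  5  5
 C  9  8  7  6  5  6  7  6  6  6

6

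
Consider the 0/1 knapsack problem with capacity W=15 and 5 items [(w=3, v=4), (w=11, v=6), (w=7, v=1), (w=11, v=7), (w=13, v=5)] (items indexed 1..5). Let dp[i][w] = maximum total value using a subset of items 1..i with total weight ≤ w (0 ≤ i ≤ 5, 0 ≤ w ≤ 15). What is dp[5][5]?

4

i\w   0   1   2   3   4   5   6   7   8   9  10  11  12  13  14  15
  0   0   0   0   0   0   0   0   0   0   0   0   0   0   0   0   0
  1   0   0   0   4   4   4   4   4   4   4   4   4   4   4   4   4
  2   0   0   0   4   4   4   4   4   4   4   4   6   6   6  10  10
  3   0   0   0   4   4   4   4   4   4   4   5   6   6   6  10  10
  4   0   0   0   4   4   4   4   4   4   4   5   7   7   7  11  11
  5   0   0   0   4   4   4   4   4   4   4   5   7   7   7  11  11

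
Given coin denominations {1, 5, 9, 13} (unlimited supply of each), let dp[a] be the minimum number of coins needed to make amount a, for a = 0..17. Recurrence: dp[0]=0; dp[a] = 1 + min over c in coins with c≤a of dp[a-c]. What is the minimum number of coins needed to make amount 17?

 a  0  1  2  3  4  5  6  7  8  9 10 11 12 13 14 15 16 17
dp  0  1  2  3  4  1  2  3  4  1  2  3  4  1  2  3  4  5

5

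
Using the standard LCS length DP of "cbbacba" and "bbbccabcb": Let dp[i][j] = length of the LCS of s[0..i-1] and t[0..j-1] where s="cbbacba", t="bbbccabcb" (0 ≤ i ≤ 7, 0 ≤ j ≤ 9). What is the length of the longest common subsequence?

5

   ''  b  b  b  c  c  a  b  c  b
''  0  0  0  0  0  0  0  0  0  0
 c  0  0  0  0  1  1  1  1  1  1
 b  0  1  1  1  1  1  1  2  2  2
 b  0  1  2  2  2  2  2  2  2  3
 a  0  1  2  2  2  2  3  3  3  3
 c  0  1  2  2  3  3  3  3  4  4
 b  0  1  2  3  3  3  3  4  4  5
 a  0  1  2  3  3  3  4  4  4  5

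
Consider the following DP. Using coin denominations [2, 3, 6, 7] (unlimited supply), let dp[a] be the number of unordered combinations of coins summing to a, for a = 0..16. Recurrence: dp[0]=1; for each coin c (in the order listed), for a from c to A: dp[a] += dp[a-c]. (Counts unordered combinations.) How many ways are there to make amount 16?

after  coin     0     1     2     3     4     5     6     7     8     9    10    11    12    13    14    15    16
          2     1     0     1     0     1     0     1     0     1     0     1     0     1     0     1     0     1
          3     1     0     1     1     1     1     2     1     2     2     2     2     3     2     3     3     3
          6     1     0     1     1     1     1     3     1     3     3     3     3     6     3     6     6     6
          7     1     0     1     1     1     1     3     2     3     4     4     4     7     6     8     9    10

10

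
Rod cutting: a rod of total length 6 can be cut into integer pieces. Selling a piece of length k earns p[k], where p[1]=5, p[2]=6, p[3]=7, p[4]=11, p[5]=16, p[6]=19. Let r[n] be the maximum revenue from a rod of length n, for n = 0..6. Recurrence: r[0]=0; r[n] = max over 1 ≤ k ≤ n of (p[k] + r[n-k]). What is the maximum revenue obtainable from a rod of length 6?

   n    0    1    2    3    4    5    6
r[n]    0    5   10   15   20   25   30

30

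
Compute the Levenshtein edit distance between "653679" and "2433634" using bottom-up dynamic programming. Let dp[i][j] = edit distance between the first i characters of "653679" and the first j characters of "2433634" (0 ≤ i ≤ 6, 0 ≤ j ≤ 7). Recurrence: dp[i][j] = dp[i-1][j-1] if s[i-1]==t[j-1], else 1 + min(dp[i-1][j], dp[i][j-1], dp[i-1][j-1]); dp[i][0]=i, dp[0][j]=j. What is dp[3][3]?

2

   ''  2  4  3  3  6  3  4
''  0  1  2  3  4  5  6  7
 6  1  1  2  3  4  4  5  6
 5  2  2  2  3  4  5  5  6
 3  3  3  3  2  3  4  5  6
 6  4  4  4  3  3  3  4  5
 7  5  5  5  4  4  4  4  5
 9  6  6  6  5  5  5  5  5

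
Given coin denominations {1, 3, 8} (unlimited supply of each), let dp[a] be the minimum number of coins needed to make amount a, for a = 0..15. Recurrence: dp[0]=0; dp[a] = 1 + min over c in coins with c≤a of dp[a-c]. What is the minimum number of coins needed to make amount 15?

 a  0  1  2  3  4  5  6  7  8  9 10 11 12 13 14 15
dp  0  1  2  1  2  3  2  3  1  2  3  2  3  4  3  4

4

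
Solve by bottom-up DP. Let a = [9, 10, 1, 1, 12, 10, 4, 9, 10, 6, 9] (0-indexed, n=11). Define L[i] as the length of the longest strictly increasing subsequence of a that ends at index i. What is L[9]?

3

   i    0    1    2    3    4    5    6    7    8    9   10
a[i]    9   10    1    1   12   10    4    9   10    6    9
L[i]    1    2    1    1    3    2    2    3    4    3    4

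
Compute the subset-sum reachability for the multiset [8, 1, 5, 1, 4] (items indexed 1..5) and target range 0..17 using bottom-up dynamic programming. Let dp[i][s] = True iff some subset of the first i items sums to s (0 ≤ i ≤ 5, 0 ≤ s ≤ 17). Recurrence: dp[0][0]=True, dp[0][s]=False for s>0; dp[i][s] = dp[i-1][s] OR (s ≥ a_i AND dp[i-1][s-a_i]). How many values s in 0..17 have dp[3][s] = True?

i\s   0   1   2   3   4   5   6   7   8   9  10  11  12  13  14  15  16  17
  0   T   F   F   F   F   F   F   F   F   F   F   F   F   F   F   F   F   F
  1   T   F   F   F   F   F   F   F   T   F   F   F   F   F   F   F   F   F
  2   T   T   F   F   F   F   F   F   T   T   F   F   F   F   F   F   F   F
  3   T   T   F   F   F   T   T   F   T   T   F   F   F   T   T   F   F   F
  4   T   T   T   F   F   T   T   T   T   T   T   F   F   T   T   T   F   F
  5   T   T   T   F   T   T   T   T   T   T   T   T   T   T   T   T   F   T

8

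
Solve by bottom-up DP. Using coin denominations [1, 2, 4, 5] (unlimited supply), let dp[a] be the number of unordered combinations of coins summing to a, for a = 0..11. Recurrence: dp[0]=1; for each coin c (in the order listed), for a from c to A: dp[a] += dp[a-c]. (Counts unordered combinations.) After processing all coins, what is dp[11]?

19

after  coin     0     1     2     3     4     5     6     7     8     9    10    11
          1     1     1     1     1     1     1     1     1     1     1     1     1
          2     1     1     2     2     3     3     4     4     5     5     6     6
          4     1     1     2     2     4     4     6     6     9     9    12    12
          5     1     1     2     2     4     5     7     8    11    13    17    19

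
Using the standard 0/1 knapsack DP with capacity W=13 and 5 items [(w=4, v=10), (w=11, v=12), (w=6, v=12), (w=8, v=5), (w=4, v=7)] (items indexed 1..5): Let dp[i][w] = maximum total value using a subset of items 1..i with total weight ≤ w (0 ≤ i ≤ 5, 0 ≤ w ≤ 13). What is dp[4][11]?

i\w   0   1   2   3   4   5   6   7   8   9  10  11  12  13
  0   0   0   0   0   0   0   0   0   0   0   0   0   0   0
  1   0   0   0   0  10  10  10  10  10  10  10  10  10  10
  2   0   0   0   0  10  10  10  10  10  10  10  12  12  12
  3   0   0   0   0  10  10  12  12  12  12  22  22  22  22
  4   0   0   0   0  10  10  12  12  12  12  22  22  22  22
  5   0   0   0   0  10  10  12  12  17  17  22  22  22  22

22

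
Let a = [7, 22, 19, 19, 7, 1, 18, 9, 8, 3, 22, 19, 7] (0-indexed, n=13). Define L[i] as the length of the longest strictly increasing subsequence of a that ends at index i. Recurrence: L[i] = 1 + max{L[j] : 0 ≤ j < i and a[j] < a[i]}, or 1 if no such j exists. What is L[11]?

3

   i    0    1    2    3    4    5    6    7    8    9   10   11   12
a[i]    7   22   19   19    7    1   18    9    8    3   22   19    7
L[i]    1    2    2    2    1    1    2    2    2    2    3    3    3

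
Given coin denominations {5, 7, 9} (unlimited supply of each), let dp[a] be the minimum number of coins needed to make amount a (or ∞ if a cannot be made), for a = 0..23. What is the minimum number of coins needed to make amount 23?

 a  0  1  2  3  4  5  6  7  8  9 10 11 12 13 14 15 16 17 18 19 20 21 22 23
dp  0  -  -  -  -  1  -  1  -  1  2  -  2  -  2  3  2  3  2  3  4  3  4  3
(- denotes ∞ / unreachable)

3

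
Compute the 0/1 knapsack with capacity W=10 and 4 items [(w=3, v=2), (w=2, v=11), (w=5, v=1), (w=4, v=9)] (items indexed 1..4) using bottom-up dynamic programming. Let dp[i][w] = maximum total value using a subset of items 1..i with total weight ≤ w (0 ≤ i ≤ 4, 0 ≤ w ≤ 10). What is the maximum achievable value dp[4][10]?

22

i\w   0   1   2   3   4   5   6   7   8   9  10
  0   0   0   0   0   0   0   0   0   0   0   0
  1   0   0   0   2   2   2   2   2   2   2   2
  2   0   0  11  11  11  13  13  13  13  13  13
  3   0   0  11  11  11  13  13  13  13  13  14
  4   0   0  11  11  11  13  20  20  20  22  22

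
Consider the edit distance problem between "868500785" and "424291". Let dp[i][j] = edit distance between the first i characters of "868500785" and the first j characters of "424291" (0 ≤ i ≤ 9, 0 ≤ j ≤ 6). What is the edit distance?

   ''  4  2  4  2  9  1
''  0  1  2  3  4  5  6
 8  1  1  2  3  4  5  6
 6  2  2  2  3  4  5  6
 8  3  3  3  3  4  5  6
 5  4  4  4  4  4  5  6
 0  5  5  5  5  5  5  6
 0  6  6  6  6  6  6  6
 7  7  7  7  7  7  7  7
 8  8  8  8  8  8  8  8
 5  9  9  9  9  9  9  9

9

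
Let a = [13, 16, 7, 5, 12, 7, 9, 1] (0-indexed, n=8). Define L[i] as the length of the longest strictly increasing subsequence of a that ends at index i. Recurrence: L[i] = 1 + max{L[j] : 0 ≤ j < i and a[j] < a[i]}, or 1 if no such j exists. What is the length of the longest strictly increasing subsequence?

   i    0    1    2    3    4    5    6    7
a[i]   13   16    7    5   12    7    9    1
L[i]    1    2    1    1    2    2    3    1

3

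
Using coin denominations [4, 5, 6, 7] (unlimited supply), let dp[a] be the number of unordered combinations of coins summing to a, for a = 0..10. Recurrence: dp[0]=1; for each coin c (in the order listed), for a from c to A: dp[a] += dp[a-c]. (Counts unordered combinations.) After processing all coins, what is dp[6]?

after  coin     0     1     2     3     4     5     6     7     8     9    10
          4     1     0     0     0     1     0     0     0     1     0     0
          5     1     0     0     0     1     1     0     0     1     1     1
          6     1     0     0     0     1     1     1     0     1     1     2
          7     1     0     0     0     1     1     1     1     1     1     2

1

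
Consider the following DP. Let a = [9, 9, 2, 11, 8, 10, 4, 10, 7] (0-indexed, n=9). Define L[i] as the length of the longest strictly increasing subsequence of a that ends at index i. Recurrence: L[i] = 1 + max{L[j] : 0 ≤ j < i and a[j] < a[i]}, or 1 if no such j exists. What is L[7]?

3

   i    0    1    2    3    4    5    6    7    8
a[i]    9    9    2   11    8   10    4   10    7
L[i]    1    1    1    2    2    3    2    3    3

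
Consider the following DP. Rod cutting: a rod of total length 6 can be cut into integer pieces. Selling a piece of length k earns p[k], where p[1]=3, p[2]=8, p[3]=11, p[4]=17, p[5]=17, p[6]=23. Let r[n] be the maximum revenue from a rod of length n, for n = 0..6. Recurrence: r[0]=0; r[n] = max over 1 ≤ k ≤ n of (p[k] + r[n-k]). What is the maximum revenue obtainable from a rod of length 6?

   n    0    1    2    3    4    5    6
r[n]    0    3    8   11   17   20   25

25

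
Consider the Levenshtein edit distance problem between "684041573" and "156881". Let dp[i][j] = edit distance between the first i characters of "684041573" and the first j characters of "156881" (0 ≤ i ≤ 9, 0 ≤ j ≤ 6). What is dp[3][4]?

3

   ''  1  5  6  8  8  1
''  0  1  2  3  4  5  6
 6  1  1  2  2  3  4  5
 8  2  2  2  3  2  3  4
 4  3  3  3  3  3  3  4
 0  4  4  4  4  4  4  4
 4  5  5  5  5  5  5  5
 1  6  5  6  6  6  6  5
 5  7  6  5  6  7  7  6
 7  8  7  6  6  7  8  7
 3  9  8  7  7  7  8  8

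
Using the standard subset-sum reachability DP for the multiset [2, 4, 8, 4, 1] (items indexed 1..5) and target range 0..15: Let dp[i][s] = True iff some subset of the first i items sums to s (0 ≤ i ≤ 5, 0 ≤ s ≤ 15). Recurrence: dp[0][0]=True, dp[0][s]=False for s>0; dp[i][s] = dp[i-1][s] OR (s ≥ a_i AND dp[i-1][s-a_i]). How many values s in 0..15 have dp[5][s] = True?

16

i\s   0   1   2   3   4   5   6   7   8   9  10  11  12  13  14  15
  0   T   F   F   F   F   F   F   F   F   F   F   F   F   F   F   F
  1   T   F   T   F   F   F   F   F   F   F   F   F   F   F   F   F
  2   T   F   T   F   T   F   T   F   F   F   F   F   F   F   F   F
  3   T   F   T   F   T   F   T   F   T   F   T   F   T   F   T   F
  4   T   F   T   F   T   F   T   F   T   F   T   F   T   F   T   F
  5   T   T   T   T   T   T   T   T   T   T   T   T   T   T   T   T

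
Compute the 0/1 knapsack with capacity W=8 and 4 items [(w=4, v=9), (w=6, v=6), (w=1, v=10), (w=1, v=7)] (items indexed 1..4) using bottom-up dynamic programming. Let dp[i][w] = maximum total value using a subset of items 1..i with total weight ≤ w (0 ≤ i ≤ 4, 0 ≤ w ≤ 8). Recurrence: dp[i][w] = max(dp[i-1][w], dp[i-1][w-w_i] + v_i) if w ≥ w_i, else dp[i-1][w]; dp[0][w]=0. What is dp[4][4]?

17

i\w   0   1   2   3   4   5   6   7   8
  0   0   0   0   0   0   0   0   0   0
  1   0   0   0   0   9   9   9   9   9
  2   0   0   0   0   9   9   9   9   9
  3   0  10  10  10  10  19  19  19  19
  4   0  10  17  17  17  19  26  26  26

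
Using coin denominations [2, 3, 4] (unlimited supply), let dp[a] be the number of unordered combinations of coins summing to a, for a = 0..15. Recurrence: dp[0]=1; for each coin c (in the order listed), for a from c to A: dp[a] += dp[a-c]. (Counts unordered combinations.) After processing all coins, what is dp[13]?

after  coin     0     1     2     3     4     5     6     7     8     9    10    11    12    13    14    15
          2     1     0     1     0     1     0     1     0     1     0     1     0     1     0     1     0
          3     1     0     1     1     1     1     2     1     2     2     2     2     3     2     3     3
          4     1     0     1     1     2     1     3     2     4     3     5     4     7     5     8     7

5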